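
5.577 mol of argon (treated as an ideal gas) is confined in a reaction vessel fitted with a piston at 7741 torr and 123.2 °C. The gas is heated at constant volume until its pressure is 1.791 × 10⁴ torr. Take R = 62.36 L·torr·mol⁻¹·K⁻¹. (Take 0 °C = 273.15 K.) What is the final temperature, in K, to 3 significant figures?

T₂ ≈ 917 K

Convert: T₁ = 396.3 K.
From PV = nRT: V₁ = nRT₁/P₁ = 17.81 L.
Isochoric, so P/T is constant: V₂ = V₁; T₂ = T₁·(P₂/P₁) = 917.0 K.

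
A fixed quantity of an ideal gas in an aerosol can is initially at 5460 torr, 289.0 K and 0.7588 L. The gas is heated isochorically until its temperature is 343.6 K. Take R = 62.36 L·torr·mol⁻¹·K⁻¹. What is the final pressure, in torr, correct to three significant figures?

P₂ ≈ 6.49e+03 torr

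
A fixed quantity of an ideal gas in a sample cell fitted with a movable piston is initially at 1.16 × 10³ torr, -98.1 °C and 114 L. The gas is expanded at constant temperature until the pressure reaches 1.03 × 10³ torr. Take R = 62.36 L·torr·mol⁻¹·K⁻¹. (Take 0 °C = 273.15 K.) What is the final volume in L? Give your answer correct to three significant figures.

V₂ ≈ 128 L

Convert: T₁ = 175.0 K.
Isothermal, so P V is constant: T₂ = T₁; V₂ = V₁·(P₁/P₂) = 128.4 L.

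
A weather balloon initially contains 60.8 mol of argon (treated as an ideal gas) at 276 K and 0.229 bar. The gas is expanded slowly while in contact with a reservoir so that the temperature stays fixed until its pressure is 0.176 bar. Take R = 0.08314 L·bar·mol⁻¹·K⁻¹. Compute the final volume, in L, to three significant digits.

V₂ ≈ 7.93e+03 L

From PV = nRT: V₁ = nRT₁/P₁ = 6092 L.
Isothermal, so P V is constant: T₂ = T₁; V₂ = V₁·(P₁/P₂) = 7927 L.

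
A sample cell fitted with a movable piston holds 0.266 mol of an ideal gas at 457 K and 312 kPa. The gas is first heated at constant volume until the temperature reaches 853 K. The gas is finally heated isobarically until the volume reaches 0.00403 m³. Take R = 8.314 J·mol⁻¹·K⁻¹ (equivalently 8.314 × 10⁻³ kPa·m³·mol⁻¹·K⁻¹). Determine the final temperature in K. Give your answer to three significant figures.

From PV = nRT: V₁ = nRT₁/P₁ = 0.003239 m³.
Isochoric, so P/T is constant: V₂ = V₁; P₂ = P₁·(T₂/T₁) = 582.4 kPa.
Isobaric, so V/T is constant: P₃ = P₂; T₃ = T₂·(V₃/V₂) = 1061 K.

T₃ ≈ 1.06e+03 K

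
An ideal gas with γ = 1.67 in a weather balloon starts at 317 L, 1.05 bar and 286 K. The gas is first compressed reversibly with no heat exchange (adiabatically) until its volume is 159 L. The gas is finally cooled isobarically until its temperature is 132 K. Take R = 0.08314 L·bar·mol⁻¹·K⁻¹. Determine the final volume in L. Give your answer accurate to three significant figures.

Adiabatic (γ = 1.67), T V^(γ−1) and P V^γ constant: T₂ = T₁·(V₁/V₂)^(γ−1) = 454.1 K; P₂ = P₁·(V₁/V₂)^γ = 3.324 bar.
P constant ⇒ V ∝ T: P₃ = P₂; V₃ = V₂·(T₃/T₂) = 46.22 L.

V₃ ≈ 46.2 L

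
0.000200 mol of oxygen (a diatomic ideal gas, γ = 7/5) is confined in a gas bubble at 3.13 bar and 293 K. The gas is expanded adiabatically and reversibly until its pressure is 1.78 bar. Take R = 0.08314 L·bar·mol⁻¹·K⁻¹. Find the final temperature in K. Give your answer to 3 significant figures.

From PV = nRT: V₁ = nRT₁/P₁ = 0.001557 L.
Adiabatic (γ = 7/5), T V^(γ−1) and P V^γ constant: T₂ = T₁·(P₂/P₁)^((γ−1)/γ) = 249.4 K; V₂ = V₁·(P₁/P₂)^(1/γ) = 0.002329 L.

T₂ ≈ 249 K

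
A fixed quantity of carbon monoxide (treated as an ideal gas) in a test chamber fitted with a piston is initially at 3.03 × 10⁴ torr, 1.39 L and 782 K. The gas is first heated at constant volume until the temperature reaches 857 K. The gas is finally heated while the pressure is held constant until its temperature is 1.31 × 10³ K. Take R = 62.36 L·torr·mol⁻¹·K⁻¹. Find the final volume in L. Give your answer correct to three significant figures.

V₃ ≈ 2.12 L

Isochoric, so P/T is constant: V₂ = V₁; P₂ = P₁·(T₂/T₁) = 3.321e+04 torr.
Isobaric, so V/T is constant: P₃ = P₂; V₃ = V₂·(T₃/T₂) = 2.125 L.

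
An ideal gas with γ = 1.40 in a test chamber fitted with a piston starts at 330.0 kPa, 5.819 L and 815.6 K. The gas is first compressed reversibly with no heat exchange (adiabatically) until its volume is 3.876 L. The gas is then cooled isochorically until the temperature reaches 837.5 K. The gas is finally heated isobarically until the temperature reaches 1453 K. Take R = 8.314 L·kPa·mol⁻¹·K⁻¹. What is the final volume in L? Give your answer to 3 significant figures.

V₄ ≈ 6.72 L

Adiabatic (γ = 1.40), T V^(γ−1) and P V^γ constant: T₂ = T₁·(V₁/V₂)^(γ−1) = 959.5 K; P₂ = P₁·(V₁/V₂)^γ = 582.9 kPa.
V constant ⇒ P ∝ T: V₃ = V₂; P₃ = P₂·(T₃/T₂) = 508.7 kPa.
Isobaric, so V/T is constant: P₄ = P₃; V₄ = V₃·(T₄/T₃) = 6.725 L.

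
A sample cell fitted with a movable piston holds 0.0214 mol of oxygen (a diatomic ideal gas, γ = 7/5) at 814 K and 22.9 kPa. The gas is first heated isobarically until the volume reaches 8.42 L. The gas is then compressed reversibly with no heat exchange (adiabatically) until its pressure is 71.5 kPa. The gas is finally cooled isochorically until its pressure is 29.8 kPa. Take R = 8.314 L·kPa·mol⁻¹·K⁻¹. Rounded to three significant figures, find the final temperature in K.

From PV = nRT: V₁ = nRT₁/P₁ = 6.324 L.
Isobaric, so V/T is constant: P₂ = P₁; T₂ = T₁·(V₂/V₁) = 1084 K.
Reversible adiabatic, γ = 7/5: T₃ = T₂·(P₃/P₂)^((γ−1)/γ) = 1500 K; V₃ = V₂·(P₂/P₃)^(1/γ) = 3.734 L.
V constant ⇒ P ∝ T: V₄ = V₃; T₄ = T₃·(P₄/P₃) = 625.3 K.

T₄ ≈ 625 K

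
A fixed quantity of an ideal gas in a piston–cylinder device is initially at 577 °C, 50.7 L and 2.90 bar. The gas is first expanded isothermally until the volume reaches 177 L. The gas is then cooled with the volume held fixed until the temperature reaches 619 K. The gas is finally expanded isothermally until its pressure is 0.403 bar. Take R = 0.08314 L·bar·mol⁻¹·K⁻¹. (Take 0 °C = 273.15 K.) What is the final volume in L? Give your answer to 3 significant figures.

V₄ ≈ 266 L

Convert: T₁ = 850.1 K.
Isothermal, so P V is constant: T₂ = T₁; P₂ = P₁·(V₁/V₂) = 0.8307 bar.
Isochoric, so P/T is constant: V₃ = V₂; P₃ = P₂·(T₃/T₂) = 0.6048 bar.
Isothermal, so P V is constant: T₄ = T₃; V₄ = V₃·(P₃/P₄) = 265.6 L.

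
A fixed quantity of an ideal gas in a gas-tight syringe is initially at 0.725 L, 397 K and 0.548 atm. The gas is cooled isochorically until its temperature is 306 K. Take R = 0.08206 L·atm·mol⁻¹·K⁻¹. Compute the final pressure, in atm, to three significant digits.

Isochoric, so P/T is constant: V₂ = V₁; P₂ = P₁·(T₂/T₁) = 0.4224 atm.

P₂ ≈ 0.422 atm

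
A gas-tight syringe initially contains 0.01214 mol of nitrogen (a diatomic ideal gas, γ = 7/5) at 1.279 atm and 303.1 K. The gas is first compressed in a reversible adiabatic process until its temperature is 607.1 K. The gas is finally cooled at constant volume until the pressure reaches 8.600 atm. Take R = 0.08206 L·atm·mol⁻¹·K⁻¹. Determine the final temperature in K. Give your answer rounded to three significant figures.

T₃ ≈ 359 K

From PV = nRT: V₁ = nRT₁/P₁ = 0.2361 L.
Adiabatic (γ = 7/5), T V^(γ−1) and P V^γ constant: P₂ = P₁·(T₂/T₁)^(γ/(γ−1)) = 14.55 atm; V₂ = V₁·(T₁/T₂)^(1/(γ−1)) = 0.04158 L.
Isochoric, so P/T is constant: V₃ = V₂; T₃ = T₂·(P₃/P₂) = 358.9 K.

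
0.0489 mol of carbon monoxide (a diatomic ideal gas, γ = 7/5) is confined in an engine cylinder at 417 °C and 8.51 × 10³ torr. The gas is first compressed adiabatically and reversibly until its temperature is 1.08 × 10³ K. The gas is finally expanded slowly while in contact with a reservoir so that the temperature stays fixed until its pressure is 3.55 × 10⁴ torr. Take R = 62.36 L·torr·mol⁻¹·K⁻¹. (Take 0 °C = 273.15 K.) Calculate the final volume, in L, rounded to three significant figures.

V₃ ≈ 0.0928 L

Convert: T₁ = 690.1 K.
From PV = nRT: V₁ = nRT₁/P₁ = 0.2473 L.
Adiabatic (γ = 7/5), T V^(γ−1) and P V^γ constant: P₂ = P₁·(T₂/T₁)^(γ/(γ−1)) = 4.080e+04 torr; V₂ = V₁·(T₁/T₂)^(1/(γ−1)) = 0.08073 L.
T constant ⇒ Boyle's law P V = const: T₃ = T₂; V₃ = V₂·(P₂/P₃) = 0.09277 L.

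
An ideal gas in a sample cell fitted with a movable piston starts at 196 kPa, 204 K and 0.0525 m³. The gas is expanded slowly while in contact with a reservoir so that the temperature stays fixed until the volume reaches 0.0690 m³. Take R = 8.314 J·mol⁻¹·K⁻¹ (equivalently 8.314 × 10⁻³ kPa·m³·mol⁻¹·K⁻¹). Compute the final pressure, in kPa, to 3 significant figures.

P₂ ≈ 149 kPa

Isothermal, so P V is constant: T₂ = T₁; P₂ = P₁·(V₁/V₂) = 149.1 kPa.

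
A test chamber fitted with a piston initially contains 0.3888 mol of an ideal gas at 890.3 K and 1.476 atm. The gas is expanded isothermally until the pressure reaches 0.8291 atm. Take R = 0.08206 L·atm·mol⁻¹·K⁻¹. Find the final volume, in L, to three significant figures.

V₂ ≈ 34.3 L

From PV = nRT: V₁ = nRT₁/P₁ = 19.24 L.
T constant ⇒ Boyle's law P V = const: T₂ = T₁; V₂ = V₁·(P₁/P₂) = 34.26 L.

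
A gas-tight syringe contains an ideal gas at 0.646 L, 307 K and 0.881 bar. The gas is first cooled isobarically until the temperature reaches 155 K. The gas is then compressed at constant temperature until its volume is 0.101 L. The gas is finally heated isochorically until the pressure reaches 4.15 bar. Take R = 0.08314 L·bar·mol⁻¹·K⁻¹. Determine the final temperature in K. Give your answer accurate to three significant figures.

T₄ ≈ 226 K

Isobaric, so V/T is constant: P₂ = P₁; V₂ = V₁·(T₂/T₁) = 0.3262 L.
T constant ⇒ Boyle's law P V = const: T₃ = T₂; P₃ = P₂·(V₂/V₃) = 2.845 bar.
Isochoric, so P/T is constant: V₄ = V₃; T₄ = T₃·(P₄/P₃) = 226.1 K.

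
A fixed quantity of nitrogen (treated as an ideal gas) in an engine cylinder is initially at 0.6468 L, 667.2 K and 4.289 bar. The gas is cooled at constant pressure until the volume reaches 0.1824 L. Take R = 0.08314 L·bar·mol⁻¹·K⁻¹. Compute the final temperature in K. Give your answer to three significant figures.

T₂ ≈ 188 K

Isobaric, so V/T is constant: P₂ = P₁; T₂ = T₁·(V₂/V₁) = 188.2 K.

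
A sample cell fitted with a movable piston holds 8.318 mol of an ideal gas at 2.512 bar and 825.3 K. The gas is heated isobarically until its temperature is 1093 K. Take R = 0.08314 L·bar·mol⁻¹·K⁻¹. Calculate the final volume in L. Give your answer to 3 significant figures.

From PV = nRT: V₁ = nRT₁/P₁ = 227.2 L.
P constant ⇒ V ∝ T: P₂ = P₁; V₂ = V₁·(T₂/T₁) = 300.9 L.

V₂ ≈ 301 L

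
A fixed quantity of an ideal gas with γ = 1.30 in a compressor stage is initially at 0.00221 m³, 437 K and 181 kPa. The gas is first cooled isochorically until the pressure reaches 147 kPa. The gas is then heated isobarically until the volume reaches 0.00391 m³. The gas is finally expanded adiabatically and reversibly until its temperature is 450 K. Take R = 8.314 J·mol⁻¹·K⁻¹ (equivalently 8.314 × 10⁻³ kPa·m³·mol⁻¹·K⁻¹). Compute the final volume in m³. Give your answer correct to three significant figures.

V₄ ≈ 0.0119 m³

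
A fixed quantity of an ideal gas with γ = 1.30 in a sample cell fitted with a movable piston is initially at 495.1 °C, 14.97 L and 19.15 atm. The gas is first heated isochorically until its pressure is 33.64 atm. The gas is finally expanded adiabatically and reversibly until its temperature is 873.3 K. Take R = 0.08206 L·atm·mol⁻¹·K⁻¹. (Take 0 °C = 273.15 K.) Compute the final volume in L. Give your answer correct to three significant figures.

V₃ ≈ 63.9 L

Convert: T₁ = 768.2 K.
V constant ⇒ P ∝ T: V₂ = V₁; T₂ = T₁·(P₂/P₁) = 1350 K.
Reversible adiabatic, γ = 1.30: P₃ = P₂·(T₃/T₂)^(γ/(γ−1)) = 5.102 atm; V₃ = V₂·(T₂/T₃)^(1/(γ−1)) = 63.87 L.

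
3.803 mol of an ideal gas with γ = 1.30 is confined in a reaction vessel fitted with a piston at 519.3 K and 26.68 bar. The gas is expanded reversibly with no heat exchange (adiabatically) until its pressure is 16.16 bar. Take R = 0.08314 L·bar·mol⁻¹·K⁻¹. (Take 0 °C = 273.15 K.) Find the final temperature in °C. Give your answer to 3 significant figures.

From PV = nRT: V₁ = nRT₁/P₁ = 6.154 L.
Reversible adiabatic, γ = 1.30: T₂ = T₁·(P₂/P₁)^((γ−1)/γ) = 462.6 K; V₂ = V₁·(P₁/P₂)^(1/γ) = 9.050 L.

T₂ ≈ 189 °C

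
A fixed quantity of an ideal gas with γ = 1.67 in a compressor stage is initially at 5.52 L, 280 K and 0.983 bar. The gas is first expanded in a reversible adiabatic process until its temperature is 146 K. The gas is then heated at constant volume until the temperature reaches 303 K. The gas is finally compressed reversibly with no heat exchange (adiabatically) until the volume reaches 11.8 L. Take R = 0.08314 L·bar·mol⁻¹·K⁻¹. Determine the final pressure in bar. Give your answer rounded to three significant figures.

P₄ ≈ 0.574 bar

Adiabatic (γ = 1.67), T V^(γ−1) and P V^γ constant: P₂ = P₁·(T₂/T₁)^(γ/(γ−1)) = 0.1939 bar; V₂ = V₁·(T₁/T₂)^(1/(γ−1)) = 14.59 L.
Isochoric, so P/T is constant: V₃ = V₂; P₃ = P₂·(T₃/T₂) = 0.4025 bar.
Adiabatic (γ = 1.67), T V^(γ−1) and P V^γ constant: T₄ = T₃·(V₃/V₄)^(γ−1) = 349.3 K; P₄ = P₃·(V₃/V₄)^γ = 0.5736 bar.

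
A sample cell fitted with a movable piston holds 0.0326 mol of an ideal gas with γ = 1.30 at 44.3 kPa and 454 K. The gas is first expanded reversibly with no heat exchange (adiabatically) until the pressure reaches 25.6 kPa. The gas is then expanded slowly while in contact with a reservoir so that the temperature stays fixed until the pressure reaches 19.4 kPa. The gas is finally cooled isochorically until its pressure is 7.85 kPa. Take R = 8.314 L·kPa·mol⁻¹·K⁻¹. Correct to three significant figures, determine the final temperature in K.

From PV = nRT: V₁ = nRT₁/P₁ = 2.778 L.
Adiabatic (γ = 1.30), T V^(γ−1) and P V^γ constant: T₂ = T₁·(P₂/P₁)^((γ−1)/γ) = 400.0 K; V₂ = V₁·(P₁/P₂)^(1/γ) = 4.235 L.
Isothermal, so P V is constant: T₃ = T₂; V₃ = V₂·(P₂/P₃) = 5.589 L.
V constant ⇒ P ∝ T: V₄ = V₃; T₄ = T₃·(P₄/P₃) = 161.9 K.

T₄ ≈ 162 K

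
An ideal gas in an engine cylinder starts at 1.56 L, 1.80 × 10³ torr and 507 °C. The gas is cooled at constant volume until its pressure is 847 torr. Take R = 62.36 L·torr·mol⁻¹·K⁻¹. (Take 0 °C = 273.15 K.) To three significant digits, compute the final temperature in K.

T₂ ≈ 367 K

Convert: T₁ = 780.1 K.
Isochoric, so P/T is constant: V₂ = V₁; T₂ = T₁·(P₂/P₁) = 367.1 K.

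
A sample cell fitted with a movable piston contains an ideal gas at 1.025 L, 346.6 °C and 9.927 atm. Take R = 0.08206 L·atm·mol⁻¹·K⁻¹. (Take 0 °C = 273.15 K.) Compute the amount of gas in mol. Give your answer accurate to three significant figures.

n ≈ 0.200 mol

Convert: T = 619.75 K.
PV = nRT ⇒ n = PV/(RT) = (9.927 × 1.025) / (0.08206 × 619.75)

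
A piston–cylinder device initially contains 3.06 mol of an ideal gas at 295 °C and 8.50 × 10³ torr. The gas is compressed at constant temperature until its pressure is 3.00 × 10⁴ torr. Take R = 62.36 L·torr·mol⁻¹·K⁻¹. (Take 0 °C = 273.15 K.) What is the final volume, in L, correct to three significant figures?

V₂ ≈ 3.61 L

Convert: T₁ = 568.1 K.
From PV = nRT: V₁ = nRT₁/P₁ = 12.75 L.
T constant ⇒ Boyle's law P V = const: T₂ = T₁; V₂ = V₁·(P₁/P₂) = 3.614 L.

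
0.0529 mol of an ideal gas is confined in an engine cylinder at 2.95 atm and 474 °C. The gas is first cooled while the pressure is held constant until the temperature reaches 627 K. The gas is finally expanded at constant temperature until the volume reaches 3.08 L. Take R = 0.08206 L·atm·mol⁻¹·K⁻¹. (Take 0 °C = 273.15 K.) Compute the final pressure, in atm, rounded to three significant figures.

Convert: T₁ = 747.1 K.
From PV = nRT: V₁ = nRT₁/P₁ = 1.099 L.
Isobaric, so V/T is constant: P₂ = P₁; V₂ = V₁·(T₂/T₁) = 0.9226 L.
Isothermal, so P V is constant: T₃ = T₂; P₃ = P₂·(V₂/V₃) = 0.8837 atm.

P₃ ≈ 0.884 atm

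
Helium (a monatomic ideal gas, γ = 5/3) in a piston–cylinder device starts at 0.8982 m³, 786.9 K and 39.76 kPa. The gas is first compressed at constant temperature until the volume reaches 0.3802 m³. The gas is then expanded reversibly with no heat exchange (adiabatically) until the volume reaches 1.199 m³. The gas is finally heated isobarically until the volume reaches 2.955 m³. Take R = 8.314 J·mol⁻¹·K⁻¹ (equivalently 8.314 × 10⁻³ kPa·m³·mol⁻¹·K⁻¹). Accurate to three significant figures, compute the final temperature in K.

T constant ⇒ Boyle's law P V = const: T₂ = T₁; P₂ = P₁·(V₁/V₂) = 93.93 kPa.
Reversible adiabatic, γ = 5/3: T₃ = T₂·(V₂/V₃)^(γ−1) = 365.9 K; P₃ = P₂·(V₂/V₃)^γ = 13.85 kPa.
Isobaric, so V/T is constant: P₄ = P₃; T₄ = T₃·(V₄/V₃) = 901.8 K.

T₄ ≈ 902 K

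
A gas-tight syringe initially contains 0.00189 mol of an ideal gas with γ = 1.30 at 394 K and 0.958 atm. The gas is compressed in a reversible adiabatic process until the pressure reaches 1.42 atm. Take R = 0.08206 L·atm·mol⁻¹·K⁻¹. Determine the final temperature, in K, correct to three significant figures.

T₂ ≈ 431 K

From PV = nRT: V₁ = nRT₁/P₁ = 0.06379 L.
Adiabatic (γ = 1.30), T V^(γ−1) and P V^γ constant: T₂ = T₁·(P₂/P₁)^((γ−1)/γ) = 431.5 K; V₂ = V₁·(P₁/P₂)^(1/γ) = 0.04712 L.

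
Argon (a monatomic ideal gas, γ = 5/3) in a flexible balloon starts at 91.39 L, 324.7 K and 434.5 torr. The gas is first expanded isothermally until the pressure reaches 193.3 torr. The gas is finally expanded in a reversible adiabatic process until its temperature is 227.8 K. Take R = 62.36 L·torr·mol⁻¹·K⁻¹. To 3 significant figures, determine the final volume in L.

V₃ ≈ 350 L

Isothermal, so P V is constant: T₂ = T₁; V₂ = V₁·(P₁/P₂) = 205.4 L.
Reversible adiabatic, γ = 5/3: P₃ = P₂·(T₃/T₂)^(γ/(γ−1)) = 79.69 torr; V₃ = V₂·(T₂/T₃)^(1/(γ−1)) = 349.6 L.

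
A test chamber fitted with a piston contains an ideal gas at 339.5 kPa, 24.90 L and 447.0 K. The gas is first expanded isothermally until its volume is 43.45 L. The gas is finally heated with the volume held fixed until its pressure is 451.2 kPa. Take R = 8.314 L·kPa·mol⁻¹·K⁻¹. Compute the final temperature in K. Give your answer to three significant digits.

T₃ ≈ 1.04e+03 K

Isothermal, so P V is constant: T₂ = T₁; P₂ = P₁·(V₁/V₂) = 194.6 kPa.
V constant ⇒ P ∝ T: V₃ = V₂; T₃ = T₂·(P₃/P₂) = 1037 K.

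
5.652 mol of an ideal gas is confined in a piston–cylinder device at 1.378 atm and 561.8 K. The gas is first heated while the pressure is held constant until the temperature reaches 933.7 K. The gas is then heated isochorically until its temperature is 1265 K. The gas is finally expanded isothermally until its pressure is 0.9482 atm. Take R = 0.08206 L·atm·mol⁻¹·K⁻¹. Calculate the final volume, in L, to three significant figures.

V₄ ≈ 619 L

From PV = nRT: V₁ = nRT₁/P₁ = 189.1 L.
P constant ⇒ V ∝ T: P₂ = P₁; V₂ = V₁·(T₂/T₁) = 314.3 L.
Isochoric, so P/T is constant: V₃ = V₂; P₃ = P₂·(T₃/T₂) = 1.867 atm.
Isothermal, so P V is constant: T₄ = T₃; V₄ = V₃·(P₃/P₄) = 618.8 L.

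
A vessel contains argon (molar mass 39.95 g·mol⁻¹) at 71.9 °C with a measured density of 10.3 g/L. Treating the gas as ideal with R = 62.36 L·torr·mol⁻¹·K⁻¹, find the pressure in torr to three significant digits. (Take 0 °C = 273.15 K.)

ρ = PM/(RT) ⇒ P = ρRT/M = (10.3 × 62.36 × 345.0) / 39.95

P ≈ 5.55e+03 torr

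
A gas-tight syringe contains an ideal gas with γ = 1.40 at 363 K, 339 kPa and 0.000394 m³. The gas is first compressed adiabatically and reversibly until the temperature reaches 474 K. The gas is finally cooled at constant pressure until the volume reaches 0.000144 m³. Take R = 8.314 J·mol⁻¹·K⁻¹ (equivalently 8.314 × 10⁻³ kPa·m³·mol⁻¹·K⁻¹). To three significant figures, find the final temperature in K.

T₃ ≈ 338 K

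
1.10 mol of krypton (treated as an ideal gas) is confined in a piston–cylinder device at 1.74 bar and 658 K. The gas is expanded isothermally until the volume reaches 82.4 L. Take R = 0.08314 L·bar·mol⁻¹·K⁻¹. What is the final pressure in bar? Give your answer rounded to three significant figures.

P₂ ≈ 0.730 bar

From PV = nRT: V₁ = nRT₁/P₁ = 34.58 L.
Isothermal, so P V is constant: T₂ = T₁; P₂ = P₁·(V₁/V₂) = 0.7303 bar.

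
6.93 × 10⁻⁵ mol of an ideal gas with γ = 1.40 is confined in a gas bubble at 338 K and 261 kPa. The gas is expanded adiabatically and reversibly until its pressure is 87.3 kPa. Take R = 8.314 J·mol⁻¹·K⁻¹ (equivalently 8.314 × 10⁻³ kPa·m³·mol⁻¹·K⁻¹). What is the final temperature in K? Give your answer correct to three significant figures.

T₂ ≈ 247 K

From PV = nRT: V₁ = nRT₁/P₁ = 7.461e-07 m³.
Reversible adiabatic, γ = 1.40: T₂ = T₁·(P₂/P₁)^((γ−1)/γ) = 247.2 K; V₂ = V₁·(P₁/P₂)^(1/γ) = 1.631e-06 m³.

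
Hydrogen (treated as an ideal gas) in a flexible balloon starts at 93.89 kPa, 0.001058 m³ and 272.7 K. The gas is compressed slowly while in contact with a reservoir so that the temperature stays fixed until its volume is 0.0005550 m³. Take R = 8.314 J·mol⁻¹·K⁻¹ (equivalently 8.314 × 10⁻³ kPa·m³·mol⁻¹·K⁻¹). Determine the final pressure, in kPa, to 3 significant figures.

T constant ⇒ Boyle's law P V = const: T₂ = T₁; P₂ = P₁·(V₁/V₂) = 179.0 kPa.

P₂ ≈ 179 kPa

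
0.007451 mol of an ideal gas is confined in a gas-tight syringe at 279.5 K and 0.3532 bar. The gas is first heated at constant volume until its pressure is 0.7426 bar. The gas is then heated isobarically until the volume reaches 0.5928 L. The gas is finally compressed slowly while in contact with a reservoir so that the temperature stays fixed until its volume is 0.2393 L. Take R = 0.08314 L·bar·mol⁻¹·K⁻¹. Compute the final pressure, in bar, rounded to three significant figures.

P₄ ≈ 1.84 bar

From PV = nRT: V₁ = nRT₁/P₁ = 0.4902 L.
V constant ⇒ P ∝ T: V₂ = V₁; T₂ = T₁·(P₂/P₁) = 587.6 K.
Isobaric, so V/T is constant: P₃ = P₂; T₃ = T₂·(V₃/V₂) = 710.6 K.
Isothermal, so P V is constant: T₄ = T₃; P₄ = P₃·(V₃/V₄) = 1.840 bar.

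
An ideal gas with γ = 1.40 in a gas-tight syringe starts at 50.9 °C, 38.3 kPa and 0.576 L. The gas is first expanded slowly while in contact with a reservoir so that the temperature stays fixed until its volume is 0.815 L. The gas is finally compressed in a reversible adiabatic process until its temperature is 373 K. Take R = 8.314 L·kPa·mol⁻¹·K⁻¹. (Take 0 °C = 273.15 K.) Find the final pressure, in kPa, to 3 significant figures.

Convert: T₁ = 324.0 K.
T constant ⇒ Boyle's law P V = const: T₂ = T₁; P₂ = P₁·(V₁/V₂) = 27.07 kPa.
Reversible adiabatic, γ = 1.40: P₃ = P₂·(T₃/T₂)^(γ/(γ−1)) = 44.29 kPa; V₃ = V₂·(T₂/T₃)^(1/(γ−1)) = 0.5733 L.

P₃ ≈ 44.3 kPa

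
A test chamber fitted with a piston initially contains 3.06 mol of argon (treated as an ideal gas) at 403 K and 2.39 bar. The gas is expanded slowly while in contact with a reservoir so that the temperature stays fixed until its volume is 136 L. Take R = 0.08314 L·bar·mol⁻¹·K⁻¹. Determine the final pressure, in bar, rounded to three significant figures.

P₂ ≈ 0.754 bar

From PV = nRT: V₁ = nRT₁/P₁ = 42.90 L.
T constant ⇒ Boyle's law P V = const: T₂ = T₁; P₂ = P₁·(V₁/V₂) = 0.7539 bar.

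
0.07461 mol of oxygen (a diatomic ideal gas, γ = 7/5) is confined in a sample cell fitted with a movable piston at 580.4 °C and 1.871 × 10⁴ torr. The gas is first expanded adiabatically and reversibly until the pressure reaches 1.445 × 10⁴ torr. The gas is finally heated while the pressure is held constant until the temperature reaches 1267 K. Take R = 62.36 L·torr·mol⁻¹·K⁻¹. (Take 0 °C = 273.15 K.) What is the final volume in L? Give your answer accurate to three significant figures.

Convert: T₁ = 853.5 K.
From PV = nRT: V₁ = nRT₁/P₁ = 0.2123 L.
Reversible adiabatic, γ = 7/5: T₂ = T₁·(P₂/P₁)^((γ−1)/γ) = 792.8 K; V₂ = V₁·(P₁/P₂)^(1/γ) = 0.2553 L.
P constant ⇒ V ∝ T: P₃ = P₂; V₃ = V₂·(T₃/T₂) = 0.4080 L.

V₃ ≈ 0.408 L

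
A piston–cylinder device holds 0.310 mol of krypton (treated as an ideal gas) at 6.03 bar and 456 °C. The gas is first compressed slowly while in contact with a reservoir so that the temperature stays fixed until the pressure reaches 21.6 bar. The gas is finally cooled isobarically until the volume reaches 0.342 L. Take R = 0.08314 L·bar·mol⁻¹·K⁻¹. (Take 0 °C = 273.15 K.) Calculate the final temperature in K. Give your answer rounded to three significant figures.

T₃ ≈ 287 K

Convert: T₁ = 729.1 K.
From PV = nRT: V₁ = nRT₁/P₁ = 3.117 L.
Isothermal, so P V is constant: T₂ = T₁; V₂ = V₁·(P₁/P₂) = 0.8700 L.
P constant ⇒ V ∝ T: P₃ = P₂; T₃ = T₂·(V₃/V₂) = 286.6 K.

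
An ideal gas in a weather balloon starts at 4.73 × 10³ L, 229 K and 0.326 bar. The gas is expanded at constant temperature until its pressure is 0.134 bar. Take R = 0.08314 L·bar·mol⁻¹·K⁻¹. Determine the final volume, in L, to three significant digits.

T constant ⇒ Boyle's law P V = const: T₂ = T₁; V₂ = V₁·(P₁/P₂) = 1.151e+04 L.

V₂ ≈ 1.15e+04 L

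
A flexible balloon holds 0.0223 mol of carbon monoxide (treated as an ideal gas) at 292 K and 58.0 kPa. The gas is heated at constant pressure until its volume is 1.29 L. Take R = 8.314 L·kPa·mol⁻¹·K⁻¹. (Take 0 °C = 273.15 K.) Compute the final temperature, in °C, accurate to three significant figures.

T₂ ≈ 130 °C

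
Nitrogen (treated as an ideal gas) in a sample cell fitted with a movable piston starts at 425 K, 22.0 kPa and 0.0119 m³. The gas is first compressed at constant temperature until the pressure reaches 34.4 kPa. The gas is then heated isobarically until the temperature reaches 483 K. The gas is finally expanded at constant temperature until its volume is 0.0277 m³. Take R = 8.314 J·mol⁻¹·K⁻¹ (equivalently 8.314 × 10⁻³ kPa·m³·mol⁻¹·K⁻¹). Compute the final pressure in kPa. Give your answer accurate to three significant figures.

T constant ⇒ Boyle's law P V = const: T₂ = T₁; V₂ = V₁·(P₁/P₂) = 0.007610 m³.
Isobaric, so V/T is constant: P₃ = P₂; V₃ = V₂·(T₃/T₂) = 0.008649 m³.
Isothermal, so P V is constant: T₄ = T₃; P₄ = P₃·(V₃/V₄) = 10.74 kPa.

P₄ ≈ 10.7 kPa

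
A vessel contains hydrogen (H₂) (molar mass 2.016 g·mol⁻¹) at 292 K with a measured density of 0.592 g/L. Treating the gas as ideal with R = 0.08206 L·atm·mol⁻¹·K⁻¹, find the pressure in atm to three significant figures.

ρ = PM/(RT) ⇒ P = ρRT/M = (0.592 × 0.08206 × 292.0) / 2.016

P ≈ 7.04 atm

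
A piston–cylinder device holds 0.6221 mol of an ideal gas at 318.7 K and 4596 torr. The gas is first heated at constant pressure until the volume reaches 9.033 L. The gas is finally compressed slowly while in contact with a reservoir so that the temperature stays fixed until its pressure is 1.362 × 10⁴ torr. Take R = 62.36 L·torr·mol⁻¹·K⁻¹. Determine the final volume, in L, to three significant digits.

V₃ ≈ 3.05 L

From PV = nRT: V₁ = nRT₁/P₁ = 2.690 L.
Isobaric, so V/T is constant: P₂ = P₁; T₂ = T₁·(V₂/V₁) = 1070 K.
T constant ⇒ Boyle's law P V = const: T₃ = T₂; V₃ = V₂·(P₂/P₃) = 3.048 L.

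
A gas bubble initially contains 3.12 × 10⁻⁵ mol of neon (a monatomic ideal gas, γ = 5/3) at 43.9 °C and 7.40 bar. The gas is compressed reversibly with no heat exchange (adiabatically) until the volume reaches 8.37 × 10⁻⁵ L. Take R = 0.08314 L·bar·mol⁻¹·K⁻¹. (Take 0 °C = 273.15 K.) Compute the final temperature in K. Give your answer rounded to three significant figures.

Convert: T₁ = 317.0 K.
From PV = nRT: V₁ = nRT₁/P₁ = 0.0001111 L.
Adiabatic (γ = 5/3), T V^(γ−1) and P V^γ constant: T₂ = T₁·(V₁/V₂)^(γ−1) = 383.0 K; P₂ = P₁·(V₁/V₂)^γ = 11.87 bar.

T₂ ≈ 383 K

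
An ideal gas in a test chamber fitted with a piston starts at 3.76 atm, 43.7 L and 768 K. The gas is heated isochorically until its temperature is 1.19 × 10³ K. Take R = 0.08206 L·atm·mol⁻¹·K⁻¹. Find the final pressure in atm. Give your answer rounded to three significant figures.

P₂ ≈ 5.83 atm

Isochoric, so P/T is constant: V₂ = V₁; P₂ = P₁·(T₂/T₁) = 5.826 atm.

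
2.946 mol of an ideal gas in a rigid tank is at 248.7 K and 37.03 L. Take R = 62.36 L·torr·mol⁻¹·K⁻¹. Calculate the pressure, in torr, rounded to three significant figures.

P ≈ 1.23e+03 torr

PV = nRT ⇒ P = nRT/V = (2.946 × 62.36 × 248.7) / 37.03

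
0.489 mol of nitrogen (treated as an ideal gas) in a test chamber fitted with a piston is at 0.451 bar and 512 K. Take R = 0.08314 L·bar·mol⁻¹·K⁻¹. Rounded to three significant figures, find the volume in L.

V ≈ 46.2 L

PV = nRT ⇒ V = nRT/P = (0.489 × 0.08314 × 512) / 0.451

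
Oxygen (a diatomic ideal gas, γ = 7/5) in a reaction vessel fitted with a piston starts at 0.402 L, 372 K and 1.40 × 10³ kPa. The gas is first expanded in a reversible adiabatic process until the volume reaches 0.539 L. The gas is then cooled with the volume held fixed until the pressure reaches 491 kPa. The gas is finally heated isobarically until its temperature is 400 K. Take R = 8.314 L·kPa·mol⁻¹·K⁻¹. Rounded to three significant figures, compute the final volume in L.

V₄ ≈ 1.23 L

Adiabatic (γ = 7/5), T V^(γ−1) and P V^γ constant: T₂ = T₁·(V₁/V₂)^(γ−1) = 330.8 K; P₂ = P₁·(V₁/V₂)^γ = 928.6 kPa.
V constant ⇒ P ∝ T: V₃ = V₂; T₃ = T₂·(P₃/P₂) = 174.9 K.
P constant ⇒ V ∝ T: P₄ = P₃; V₄ = V₃·(T₄/T₃) = 1.233 L.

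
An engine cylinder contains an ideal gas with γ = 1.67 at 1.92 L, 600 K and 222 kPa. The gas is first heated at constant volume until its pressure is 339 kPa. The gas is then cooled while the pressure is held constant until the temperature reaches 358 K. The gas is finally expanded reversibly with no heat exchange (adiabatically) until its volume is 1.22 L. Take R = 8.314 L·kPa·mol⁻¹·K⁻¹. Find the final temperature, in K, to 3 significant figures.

V constant ⇒ P ∝ T: V₂ = V₁; T₂ = T₁·(P₂/P₁) = 916.2 K.
Isobaric, so V/T is constant: P₃ = P₂; V₃ = V₂·(T₃/T₂) = 0.7502 L.
Adiabatic (γ = 1.67), T V^(γ−1) and P V^γ constant: T₄ = T₃·(V₃/V₄)^(γ−1) = 258.5 K; P₄ = P₃·(V₃/V₄)^γ = 150.5 kPa.

T₄ ≈ 258 K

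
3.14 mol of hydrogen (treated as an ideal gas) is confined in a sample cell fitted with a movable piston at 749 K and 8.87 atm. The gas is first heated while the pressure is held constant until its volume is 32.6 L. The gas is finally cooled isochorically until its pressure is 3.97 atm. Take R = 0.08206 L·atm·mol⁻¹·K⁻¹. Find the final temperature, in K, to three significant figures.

T₃ ≈ 502 K

From PV = nRT: V₁ = nRT₁/P₁ = 21.76 L.
P constant ⇒ V ∝ T: P₂ = P₁; T₂ = T₁·(V₂/V₁) = 1122 K.
V constant ⇒ P ∝ T: V₃ = V₂; T₃ = T₂·(P₃/P₂) = 502.3 K.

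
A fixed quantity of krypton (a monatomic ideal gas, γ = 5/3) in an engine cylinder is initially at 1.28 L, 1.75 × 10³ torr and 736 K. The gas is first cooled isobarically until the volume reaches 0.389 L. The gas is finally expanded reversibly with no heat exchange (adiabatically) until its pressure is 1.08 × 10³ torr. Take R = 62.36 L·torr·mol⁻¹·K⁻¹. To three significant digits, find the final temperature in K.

T₃ ≈ 184 K

Isobaric, so V/T is constant: P₂ = P₁; T₂ = T₁·(V₂/V₁) = 223.7 K.
Adiabatic (γ = 5/3), T V^(γ−1) and P V^γ constant: T₃ = T₂·(P₃/P₂)^((γ−1)/γ) = 184.4 K; V₃ = V₂·(P₂/P₃)^(1/γ) = 0.5197 L.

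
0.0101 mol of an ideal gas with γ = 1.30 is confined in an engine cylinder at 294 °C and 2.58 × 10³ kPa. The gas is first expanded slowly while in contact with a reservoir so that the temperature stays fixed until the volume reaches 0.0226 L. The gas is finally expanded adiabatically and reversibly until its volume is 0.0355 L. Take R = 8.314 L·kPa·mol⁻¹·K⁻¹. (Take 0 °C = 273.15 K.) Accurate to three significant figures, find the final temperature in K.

Convert: T₁ = 567.1 K.
From PV = nRT: V₁ = nRT₁/P₁ = 0.01846 L.
T constant ⇒ Boyle's law P V = const: T₂ = T₁; P₂ = P₁·(V₁/V₂) = 2107 kPa.
Adiabatic (γ = 1.30), T V^(γ−1) and P V^γ constant: T₃ = T₂·(V₂/V₃)^(γ−1) = 495.3 K; P₃ = P₂·(V₂/V₃)^γ = 1172 kPa.

T₃ ≈ 495 K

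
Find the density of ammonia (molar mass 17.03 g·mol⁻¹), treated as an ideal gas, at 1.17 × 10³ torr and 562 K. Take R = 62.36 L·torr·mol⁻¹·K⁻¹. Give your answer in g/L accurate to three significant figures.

ρ ≈ 0.569 g/L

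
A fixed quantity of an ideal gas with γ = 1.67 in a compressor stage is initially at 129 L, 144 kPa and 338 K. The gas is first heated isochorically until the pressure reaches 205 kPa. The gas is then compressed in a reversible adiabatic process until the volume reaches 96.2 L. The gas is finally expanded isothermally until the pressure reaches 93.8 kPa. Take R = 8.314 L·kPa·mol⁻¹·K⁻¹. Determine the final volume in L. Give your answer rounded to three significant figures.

V₄ ≈ 343 L

Isochoric, so P/T is constant: V₂ = V₁; T₂ = T₁·(P₂/P₁) = 481.2 K.
Adiabatic (γ = 1.67), T V^(γ−1) and P V^γ constant: T₃ = T₂·(V₂/V₃)^(γ−1) = 585.7 K; P₃ = P₂·(V₂/V₃)^γ = 334.6 kPa.
T constant ⇒ Boyle's law P V = const: T₄ = T₃; V₄ = V₃·(P₃/P₄) = 343.2 L.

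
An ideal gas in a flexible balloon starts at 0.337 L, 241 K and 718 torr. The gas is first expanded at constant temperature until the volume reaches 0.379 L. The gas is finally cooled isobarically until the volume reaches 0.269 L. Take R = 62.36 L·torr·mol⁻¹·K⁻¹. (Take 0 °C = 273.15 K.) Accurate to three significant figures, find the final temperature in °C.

Isothermal, so P V is constant: T₂ = T₁; P₂ = P₁·(V₁/V₂) = 638.4 torr.
Isobaric, so V/T is constant: P₃ = P₂; T₃ = T₂·(V₃/V₂) = 171.1 K.

T₃ ≈ -102 °C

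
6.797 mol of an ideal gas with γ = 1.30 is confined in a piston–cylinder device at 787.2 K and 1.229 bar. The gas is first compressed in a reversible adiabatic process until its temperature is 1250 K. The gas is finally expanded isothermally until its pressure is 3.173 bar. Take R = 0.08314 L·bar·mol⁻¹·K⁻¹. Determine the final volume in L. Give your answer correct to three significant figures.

From PV = nRT: V₁ = nRT₁/P₁ = 362.0 L.
Adiabatic (γ = 1.30), T V^(γ−1) and P V^γ constant: P₂ = P₁·(T₂/T₁)^(γ/(γ−1)) = 9.116 bar; V₂ = V₁·(T₁/T₂)^(1/(γ−1)) = 77.49 L.
T constant ⇒ Boyle's law P V = const: T₃ = T₂; V₃ = V₂·(P₂/P₃) = 222.6 L.

V₃ ≈ 223 L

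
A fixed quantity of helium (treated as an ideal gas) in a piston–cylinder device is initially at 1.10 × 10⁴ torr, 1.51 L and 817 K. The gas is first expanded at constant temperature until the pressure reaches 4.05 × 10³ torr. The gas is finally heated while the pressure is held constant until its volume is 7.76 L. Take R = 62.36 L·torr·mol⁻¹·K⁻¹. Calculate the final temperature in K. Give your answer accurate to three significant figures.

T constant ⇒ Boyle's law P V = const: T₂ = T₁; V₂ = V₁·(P₁/P₂) = 4.101 L.
Isobaric, so V/T is constant: P₃ = P₂; T₃ = T₂·(V₃/V₂) = 1546 K.

T₃ ≈ 1.55e+03 K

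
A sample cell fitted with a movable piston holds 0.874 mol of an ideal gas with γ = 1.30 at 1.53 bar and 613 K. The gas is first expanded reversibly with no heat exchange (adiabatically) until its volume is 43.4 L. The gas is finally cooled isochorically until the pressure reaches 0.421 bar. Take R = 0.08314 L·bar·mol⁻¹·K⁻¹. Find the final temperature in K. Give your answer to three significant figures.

T₃ ≈ 251 K

From PV = nRT: V₁ = nRT₁/P₁ = 29.11 L.
Reversible adiabatic, γ = 1.30: T₂ = T₁·(V₁/V₂)^(γ−1) = 543.8 K; P₂ = P₁·(V₁/V₂)^γ = 0.9105 bar.
Isochoric, so P/T is constant: V₃ = V₂; T₃ = T₂·(P₃/P₂) = 251.4 K.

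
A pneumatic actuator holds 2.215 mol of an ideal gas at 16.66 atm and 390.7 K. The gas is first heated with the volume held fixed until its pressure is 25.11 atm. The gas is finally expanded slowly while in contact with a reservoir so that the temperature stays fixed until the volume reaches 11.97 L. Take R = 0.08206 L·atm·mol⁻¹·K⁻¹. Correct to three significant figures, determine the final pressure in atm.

From PV = nRT: V₁ = nRT₁/P₁ = 4.263 L.
Isochoric, so P/T is constant: V₂ = V₁; T₂ = T₁·(P₂/P₁) = 588.9 K.
T constant ⇒ Boyle's law P V = const: T₃ = T₂; P₃ = P₂·(V₂/V₃) = 8.942 atm.

P₃ ≈ 8.94 atm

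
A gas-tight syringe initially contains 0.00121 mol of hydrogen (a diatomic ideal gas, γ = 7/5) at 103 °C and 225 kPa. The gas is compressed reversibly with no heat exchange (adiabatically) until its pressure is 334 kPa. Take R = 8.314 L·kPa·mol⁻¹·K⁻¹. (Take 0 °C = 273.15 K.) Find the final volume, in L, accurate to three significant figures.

Convert: T₁ = 376.1 K.
From PV = nRT: V₁ = nRT₁/P₁ = 0.01682 L.
Reversible adiabatic, γ = 7/5: T₂ = T₁·(P₂/P₁)^((γ−1)/γ) = 421.1 K; V₂ = V₁·(P₁/P₂)^(1/γ) = 0.01268 L.

V₂ ≈ 0.0127 L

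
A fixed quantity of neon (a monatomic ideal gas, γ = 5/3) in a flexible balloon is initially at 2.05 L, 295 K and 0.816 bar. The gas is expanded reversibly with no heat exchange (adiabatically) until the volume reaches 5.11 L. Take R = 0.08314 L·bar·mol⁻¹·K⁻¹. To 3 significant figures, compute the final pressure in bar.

P₂ ≈ 0.178 bar

Reversible adiabatic, γ = 5/3: T₂ = T₁·(V₁/V₂)^(γ−1) = 160.5 K; P₂ = P₁·(V₁/V₂)^γ = 0.1781 bar.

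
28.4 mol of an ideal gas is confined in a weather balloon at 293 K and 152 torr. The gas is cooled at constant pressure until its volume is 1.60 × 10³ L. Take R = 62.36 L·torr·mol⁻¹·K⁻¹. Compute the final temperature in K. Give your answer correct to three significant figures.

T₂ ≈ 137 K

From PV = nRT: V₁ = nRT₁/P₁ = 3414 L.
P constant ⇒ V ∝ T: P₂ = P₁; T₂ = T₁·(V₂/V₁) = 137.3 K.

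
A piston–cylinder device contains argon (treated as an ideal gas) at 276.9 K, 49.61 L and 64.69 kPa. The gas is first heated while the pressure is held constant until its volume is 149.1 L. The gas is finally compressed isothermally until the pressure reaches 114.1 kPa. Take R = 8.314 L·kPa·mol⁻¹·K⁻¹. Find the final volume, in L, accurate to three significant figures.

V₃ ≈ 84.5 L

Isobaric, so V/T is constant: P₂ = P₁; T₂ = T₁·(V₂/V₁) = 832.2 K.
T constant ⇒ Boyle's law P V = const: T₃ = T₂; V₃ = V₂·(P₂/P₃) = 84.53 L.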